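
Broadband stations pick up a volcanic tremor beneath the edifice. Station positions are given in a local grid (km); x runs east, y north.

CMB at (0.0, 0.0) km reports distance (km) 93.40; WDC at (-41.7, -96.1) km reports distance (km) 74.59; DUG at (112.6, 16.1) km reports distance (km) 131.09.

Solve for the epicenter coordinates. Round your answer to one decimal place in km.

Circle about each station: x² + y² = 93.40²; (x + 41.7)² + (y + 96.1)² = 74.59²; (x − 112.6)² + (y − 16.1)² = 131.09².
Subtracting the CMB equation from the WDC and DUG equations removes the quadratic terms:
-83.4 x − 192.2 y = 14133.99
225.2 x + 32.2 y = 4476.94
Solving the 2×2 system: x ≈ 32.4, y ≈ -87.6 km.

32.4 km east, -87.6 km north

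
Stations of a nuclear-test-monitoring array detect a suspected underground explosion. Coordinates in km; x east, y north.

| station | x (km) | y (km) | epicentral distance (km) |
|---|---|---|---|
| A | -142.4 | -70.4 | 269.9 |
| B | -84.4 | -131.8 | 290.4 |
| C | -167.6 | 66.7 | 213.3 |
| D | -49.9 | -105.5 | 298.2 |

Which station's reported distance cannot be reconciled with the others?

D

Solve using three stations at a time. Using A, B, C (subtract circle equations pairwise → linear system) gives (x, y) ≈ (35.3, 132.9).
Distances from that point to each station vs reported:
  A: calculated 270.0 vs reported 269.9 → residual 0.1 km
  B: calculated 290.5 vs reported 290.4 → residual 0.1 km
  C: calculated 213.4 vs reported 213.3 → residual 0.1 km
  D: calculated 253.1 vs reported 298.2 → residual 45.1 km
A, B, C are mutually consistent (residuals ≈ 0); D is off by 45.1 km.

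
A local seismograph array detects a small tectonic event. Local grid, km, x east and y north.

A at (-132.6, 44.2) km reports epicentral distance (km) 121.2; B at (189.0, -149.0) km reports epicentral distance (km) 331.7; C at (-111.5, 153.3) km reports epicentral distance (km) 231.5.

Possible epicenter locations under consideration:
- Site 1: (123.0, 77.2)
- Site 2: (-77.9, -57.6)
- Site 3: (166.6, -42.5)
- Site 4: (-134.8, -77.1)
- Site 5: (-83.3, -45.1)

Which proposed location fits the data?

Site 4

For each candidate, compare |candidate − station| to the reported distance:
Site 1: residuals A 136.5, B 96.1, C 15.0 → max 136.5 km
Site 2: residuals A 5.6, B 49.6, C 17.9 → max 49.6 km
Site 3: residuals A 190.3, B 222.9, C 108.6 → max 222.9 km
Site 4: residuals A 0.1, B 0.0, C 0.1 → max 0.1 km
Site 5: residuals A 19.2, B 40.3, C 31.1 → max 40.3 km
Only Site 4 has all residuals ≈ 0.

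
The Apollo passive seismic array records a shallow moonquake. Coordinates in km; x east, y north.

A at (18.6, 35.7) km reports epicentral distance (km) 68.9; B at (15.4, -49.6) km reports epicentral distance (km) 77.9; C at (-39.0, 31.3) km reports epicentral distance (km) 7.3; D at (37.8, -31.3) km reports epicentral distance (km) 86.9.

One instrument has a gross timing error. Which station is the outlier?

C

Solve using three stations at a time. Using A, B, D (subtract circle equations pairwise → linear system) gives (x, y) ≈ (-42.0, 3.0).
Distances from that point to each station vs reported:
  A: calculated 68.9 vs reported 68.9 → residual 0.0 km
  B: calculated 77.9 vs reported 77.9 → residual 0.0 km
  C: calculated 28.5 vs reported 7.3 → residual 21.2 km
  D: calculated 86.9 vs reported 86.9 → residual 0.0 km
A, B, D are mutually consistent (residuals ≈ 0); C is off by 21.2 km.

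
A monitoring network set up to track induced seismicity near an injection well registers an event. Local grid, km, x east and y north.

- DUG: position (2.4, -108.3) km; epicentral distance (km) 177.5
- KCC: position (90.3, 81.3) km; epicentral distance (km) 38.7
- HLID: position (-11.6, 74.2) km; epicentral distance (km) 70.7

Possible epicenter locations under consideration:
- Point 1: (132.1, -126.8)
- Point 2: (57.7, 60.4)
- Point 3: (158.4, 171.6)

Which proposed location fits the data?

For each candidate, compare |candidate − station| to the reported distance:
Point 1: residuals DUG 46.5, KCC 173.6, HLID 176.4 → max 176.4 km
Point 2: residuals DUG 0.0, KCC 0.0, HLID 0.0 → max 0.0 km
Point 3: residuals DUG 142.9, KCC 74.4, HLID 125.2 → max 142.9 km
Only Point 2 has all residuals ≈ 0.

Point 2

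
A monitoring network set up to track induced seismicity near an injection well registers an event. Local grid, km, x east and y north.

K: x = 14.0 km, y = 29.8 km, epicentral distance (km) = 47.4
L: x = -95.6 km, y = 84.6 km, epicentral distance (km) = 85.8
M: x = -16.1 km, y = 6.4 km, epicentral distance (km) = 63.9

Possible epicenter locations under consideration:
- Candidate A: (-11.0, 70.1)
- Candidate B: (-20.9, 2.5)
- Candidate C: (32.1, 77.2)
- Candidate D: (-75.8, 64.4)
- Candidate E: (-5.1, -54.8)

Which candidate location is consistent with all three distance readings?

Candidate A

For each candidate, compare |candidate − station| to the reported distance:
Candidate A: residuals K 0.0, L 0.0, M 0.0 → max 0.0 km
Candidate B: residuals K 3.1, L 25.2, M 57.7 → max 57.7 km
Candidate C: residuals K 3.3, L 42.1, M 21.7 → max 42.1 km
Candidate D: residuals K 48.8, L 57.5, M 19.3 → max 57.5 km
Candidate E: residuals K 39.3, L 80.4, M 1.7 → max 80.4 km
Only Candidate A has all residuals ≈ 0.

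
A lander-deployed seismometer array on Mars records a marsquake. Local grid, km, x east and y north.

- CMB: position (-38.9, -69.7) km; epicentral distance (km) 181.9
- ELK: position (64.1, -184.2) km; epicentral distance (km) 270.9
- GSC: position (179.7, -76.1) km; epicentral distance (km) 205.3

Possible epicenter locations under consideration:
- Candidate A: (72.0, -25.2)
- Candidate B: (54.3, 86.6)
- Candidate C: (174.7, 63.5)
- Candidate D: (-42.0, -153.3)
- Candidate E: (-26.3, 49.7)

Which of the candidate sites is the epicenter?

Candidate B

For each candidate, compare |candidate − station| to the reported distance:
Candidate A: residuals CMB 62.4, ELK 111.7, GSC 86.2 → max 111.7 km
Candidate B: residuals CMB 0.1, ELK 0.1, GSC 0.1 → max 0.1 km
Candidate C: residuals CMB 69.8, ELK 0.4, GSC 65.6 → max 69.8 km
Candidate D: residuals CMB 98.2, ELK 160.4, GSC 29.5 → max 160.4 km
Candidate E: residuals CMB 61.8, ELK 20.1, GSC 36.1 → max 61.8 km
Only Candidate B has all residuals ≈ 0.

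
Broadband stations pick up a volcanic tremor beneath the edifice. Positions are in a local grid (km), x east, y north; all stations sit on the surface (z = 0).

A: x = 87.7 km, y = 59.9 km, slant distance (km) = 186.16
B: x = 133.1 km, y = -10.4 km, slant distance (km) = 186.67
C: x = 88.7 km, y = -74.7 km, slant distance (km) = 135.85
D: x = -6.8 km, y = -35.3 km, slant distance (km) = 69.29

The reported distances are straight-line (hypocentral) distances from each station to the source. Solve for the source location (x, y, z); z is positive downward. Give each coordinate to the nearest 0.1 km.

(-36.1, -68.5, 53.3)

Each station gives a sphere (x−x_i)² + (y−y_i)² + z² = d_i² (stations at z=0).
Subtracting the A sphere from B and C: z² cancels, leaving linear equations in x and y:
90.8 x − 140.6 y = 6354.33
2.0 x − 269.2 y = 18368.80
Solving: x ≈ -36.092, y ≈ -68.503 km (keep extra digits for the depth step; rounded: -36.1, -68.5).
Then from the A sphere: z² = 186.16² − (x − 87.7)² − (y − 59.9)² with x = -36.092, y = -68.503, so z ≈ 53.327 ≈ 53.3 km.
Check against D (with the unrounded solution): distance 69.31 ≈ 69.29 km. ✓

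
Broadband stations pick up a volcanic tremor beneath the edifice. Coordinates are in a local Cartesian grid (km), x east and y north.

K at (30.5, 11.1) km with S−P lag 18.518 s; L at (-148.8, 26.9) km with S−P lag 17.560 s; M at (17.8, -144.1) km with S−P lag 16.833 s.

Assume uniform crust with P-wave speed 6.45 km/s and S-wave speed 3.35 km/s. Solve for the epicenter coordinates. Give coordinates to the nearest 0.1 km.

x ≈ -71.5 km, y ≈ -68.0 km

Distance from S−P lag: d = Δt · v_P v_S / (v_P − v_S) = Δt · (6.45·3.35)/(6.45−3.35) ≈ 6.9702·Δt.
So d_K = 129.07, d_L = 122.40, d_M = 117.33 km.
Circle about each station: (x − 30.5)² + (y − 11.1)² = 129.07²; (x + 148.8)² + (y − 26.9)² = 122.40²; (x − 17.8)² + (y + 144.1)² = 117.33².
Subtracting the K equation from the L and M equations removes the quadratic terms:
-358.6 x + 31.6 y = 23488.89
-25.4 x − 310.4 y = 22920.93
Solving the 2×2 system: x ≈ -71.5, y ≈ -68.0 km.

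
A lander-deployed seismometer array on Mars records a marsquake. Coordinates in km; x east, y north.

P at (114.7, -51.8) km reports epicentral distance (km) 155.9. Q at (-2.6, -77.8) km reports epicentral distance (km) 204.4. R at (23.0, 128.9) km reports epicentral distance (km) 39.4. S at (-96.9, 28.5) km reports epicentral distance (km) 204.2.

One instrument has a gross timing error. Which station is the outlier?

Solve using three stations at a time. Using P, Q, S (subtract circle equations pairwise → linear system) gives (x, y) ≈ (93.4, 102.7).
Distances from that point to each station vs reported:
  P: calculated 156.0 vs reported 155.9 → residual 0.1 km
  Q: calculated 204.5 vs reported 204.4 → residual 0.1 km
  R: calculated 75.1 vs reported 39.4 → residual 35.7 km
  S: calculated 204.3 vs reported 204.2 → residual 0.1 km
P, Q, S are mutually consistent (residuals ≈ 0); R is off by 35.7 km.

R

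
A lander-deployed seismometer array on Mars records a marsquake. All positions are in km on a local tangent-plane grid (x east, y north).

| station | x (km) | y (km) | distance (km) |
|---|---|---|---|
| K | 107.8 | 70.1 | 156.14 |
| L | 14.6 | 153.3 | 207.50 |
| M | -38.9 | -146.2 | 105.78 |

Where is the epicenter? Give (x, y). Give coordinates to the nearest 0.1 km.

Circle about each station: (x − 107.8)² + (y − 70.1)² = 156.14²; (x − 14.6)² + (y − 153.3)² = 207.50²; (x + 38.9)² + (y + 146.2)² = 105.78².
Subtracting pairs of circle equations eliminates x²+y² and gives linear equations (the radical axes):
-186.4 x + 166.4 y = -11497.35
-293.4 x − 432.6 y = 19543.09
Solving the 2×2 system: x ≈ 13.3, y ≈ -54.2 km.

x ≈ 13.3 km, y ≈ -54.2 km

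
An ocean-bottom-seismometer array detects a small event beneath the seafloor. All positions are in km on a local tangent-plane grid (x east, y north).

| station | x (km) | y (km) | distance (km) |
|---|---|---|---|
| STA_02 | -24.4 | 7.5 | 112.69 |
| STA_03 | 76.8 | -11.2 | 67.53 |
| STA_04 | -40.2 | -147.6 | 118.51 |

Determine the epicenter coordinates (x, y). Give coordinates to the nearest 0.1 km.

Circle about each station: (x + 24.4)² + (y − 7.5)² = 112.69²; (x − 76.8)² + (y + 11.2)² = 67.53²; (x + 40.2)² + (y + 147.6)² = 118.51².
Subtracting the STA_02 equation from the STA_03 and STA_04 equations removes the quadratic terms:
202.4 x − 37.4 y = 13510.81
-31.6 x − 310.2 y = 21404.61
Solving the 2×2 system: x ≈ 53.0, y ≈ -74.4 km.

53.0 km east, -74.4 km north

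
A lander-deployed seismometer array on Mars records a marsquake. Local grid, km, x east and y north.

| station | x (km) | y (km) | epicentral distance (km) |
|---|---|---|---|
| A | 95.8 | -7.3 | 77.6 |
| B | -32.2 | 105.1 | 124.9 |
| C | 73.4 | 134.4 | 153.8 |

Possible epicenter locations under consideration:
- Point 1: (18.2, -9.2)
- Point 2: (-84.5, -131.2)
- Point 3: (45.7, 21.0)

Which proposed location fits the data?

For each candidate, compare |candidate − station| to the reported distance:
Point 1: residuals A 0.0, B 0.0, C 0.0 → max 0.0 km
Point 2: residuals A 141.2, B 117.1, C 155.2 → max 155.2 km
Point 3: residuals A 20.1, B 10.3, C 37.1 → max 37.1 km
Only Point 1 has all residuals ≈ 0.

Point 1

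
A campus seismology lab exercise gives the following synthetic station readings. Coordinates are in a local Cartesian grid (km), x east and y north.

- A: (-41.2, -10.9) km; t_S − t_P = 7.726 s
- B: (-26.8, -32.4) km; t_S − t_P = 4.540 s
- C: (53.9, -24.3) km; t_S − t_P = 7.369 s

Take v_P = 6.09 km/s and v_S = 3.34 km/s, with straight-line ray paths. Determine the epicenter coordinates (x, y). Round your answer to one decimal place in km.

x ≈ 3.9 km, y ≈ -46.0 km

Distance from S−P lag: d = Δt · v_P v_S / (v_P − v_S) = Δt · (6.09·3.34)/(6.09−3.34) ≈ 7.3966·Δt.
So d_A = 57.15, d_B = 33.58, d_C = 54.51 km.
Circle about each station: (x + 41.2)² + (y + 10.9)² = 57.15²; (x + 26.8)² + (y + 32.4)² = 33.58²; (x − 53.9)² + (y + 24.3)² = 54.51².
Subtracting pairs of circle equations eliminates x²+y² and gives linear equations (the radical axes):
28.8 x − 43.0 y = 2090.26
190.2 x − 26.8 y = 1974.23
Solving the 2×2 system: x ≈ 3.9, y ≈ -46.0 km.
Check against A (with the unrounded x, y): √((x + 41.2)²+(y + 10.9)²) = 57.15 ≈ 57.15 km. ✓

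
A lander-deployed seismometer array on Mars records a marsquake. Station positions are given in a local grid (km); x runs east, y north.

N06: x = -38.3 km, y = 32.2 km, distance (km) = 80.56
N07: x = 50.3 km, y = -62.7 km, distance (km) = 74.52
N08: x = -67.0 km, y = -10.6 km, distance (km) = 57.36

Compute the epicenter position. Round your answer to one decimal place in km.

x ≈ -22.5 km, y ≈ -46.8 km

Circle about each station: (x + 38.3)² + (y − 32.2)² = 80.56²; (x − 50.3)² + (y + 62.7)² = 74.52²; (x + 67.0)² + (y + 10.6)² = 57.36².
Subtracting pairs of circle equations eliminates x²+y² and gives linear equations (the radical axes):
177.2 x − 189.8 y = 4894.33
-57.4 x − 85.6 y = 5297.37
Solving the 2×2 system: x ≈ -22.5, y ≈ -46.8 km.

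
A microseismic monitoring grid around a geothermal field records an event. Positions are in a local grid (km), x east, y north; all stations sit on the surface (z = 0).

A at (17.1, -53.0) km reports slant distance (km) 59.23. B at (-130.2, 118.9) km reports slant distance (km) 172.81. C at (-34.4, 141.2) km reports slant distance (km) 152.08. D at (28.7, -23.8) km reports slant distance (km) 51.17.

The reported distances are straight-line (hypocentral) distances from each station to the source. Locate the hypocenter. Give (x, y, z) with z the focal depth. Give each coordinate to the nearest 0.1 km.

x ≈ -15.0 km, y ≈ -8.1 km, depth ≈ 21.5 km

Each station gives a sphere (x−x_i)² + (y−y_i)² + z² = d_i² (stations at z=0).
Subtracting the A sphere from B and C: z² cancels, leaving linear equations in x and y:
-294.6 x + 343.8 y = 1632.74
-103.0 x + 388.4 y = -1600.74
Solving: x ≈ -14.991, y ≈ -8.097 km (keep extra digits for the depth step; rounded: -15.0, -8.1).
Then from the A sphere: z² = 59.23² − (x − 17.1)² − (y + 53.0)² with x = -14.991, y = -8.097, so z ≈ 21.496 ≈ 21.5 km.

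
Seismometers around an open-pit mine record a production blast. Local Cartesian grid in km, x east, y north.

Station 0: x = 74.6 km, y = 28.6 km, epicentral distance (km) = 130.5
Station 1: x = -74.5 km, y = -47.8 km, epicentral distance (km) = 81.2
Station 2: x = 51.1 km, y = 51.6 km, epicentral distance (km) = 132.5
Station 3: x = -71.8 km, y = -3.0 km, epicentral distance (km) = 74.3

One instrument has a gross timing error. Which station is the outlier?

Station 1

Solve using three stations at a time. Using Station 0, Station 2, Station 3 (subtract circle equations pairwise → linear system) gives (x, y) ≈ (-22.5, -58.5).
Distances from that point to each station vs reported:
  Station 0: calculated 130.5 vs reported 130.5 → residual 0.0 km
  Station 1: calculated 53.1 vs reported 81.2 → residual 28.1 km
  Station 2: calculated 132.5 vs reported 132.5 → residual 0.0 km
  Station 3: calculated 74.3 vs reported 74.3 → residual 0.0 km
Station 0, Station 2, Station 3 are mutually consistent (residuals ≈ 0); Station 1 is off by 28.1 km.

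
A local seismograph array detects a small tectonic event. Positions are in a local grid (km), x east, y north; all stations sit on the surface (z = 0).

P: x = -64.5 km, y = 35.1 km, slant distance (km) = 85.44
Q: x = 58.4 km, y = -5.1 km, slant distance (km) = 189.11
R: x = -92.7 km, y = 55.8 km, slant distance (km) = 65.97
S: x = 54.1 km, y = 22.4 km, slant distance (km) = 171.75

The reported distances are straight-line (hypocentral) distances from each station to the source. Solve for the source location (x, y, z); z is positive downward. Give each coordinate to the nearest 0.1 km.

x ≈ -91.2 km, y ≈ 99.5 km, depth ≈ 49.4 km

Each station gives a sphere (x−x_i)² + (y−y_i)² + z² = d_i² (stations at z=0).
Subtracting the P sphere from Q and R: z² cancels, leaving linear equations in x and y:
245.8 x − 80.4 y = -30418.29
-56.4 x + 41.4 y = 9262.62
Solving: x ≈ -91.216, y ≈ 99.469 km (keep extra digits for the depth step; rounded: -91.2, 99.5).
Then from the P sphere: z² = 85.44² − (x + 64.5)² − (y − 35.1)² with x = -91.216, y = 99.469, so z ≈ 49.426 ≈ 49.4 km.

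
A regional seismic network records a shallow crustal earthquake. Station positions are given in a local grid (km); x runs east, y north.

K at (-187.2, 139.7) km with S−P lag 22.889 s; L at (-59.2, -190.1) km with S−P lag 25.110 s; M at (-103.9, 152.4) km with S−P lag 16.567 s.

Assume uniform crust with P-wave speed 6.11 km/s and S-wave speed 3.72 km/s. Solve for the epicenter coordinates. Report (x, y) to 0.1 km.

Distance from S−P lag: d = Δt · v_P v_S / (v_P − v_S) = Δt · (6.11·3.72)/(6.11−3.72) ≈ 9.5101·Δt.
So d_K = 217.68, d_L = 238.80, d_M = 157.55 km.
Circle about each station: (x + 187.2)² + (y − 139.7)² = 217.68²; (x + 59.2)² + (y + 190.1)² = 238.80²; (x + 103.9)² + (y − 152.4)² = 157.55².
Subtracting pairs of circle equations eliminates x²+y² and gives linear equations (the radical axes):
256.0 x − 659.6 y = -24558.14
166.6 x + 25.4 y = 2023.62
Solving the 2×2 system: x ≈ 6.1, y ≈ 39.6 km.

(6.1, 39.6)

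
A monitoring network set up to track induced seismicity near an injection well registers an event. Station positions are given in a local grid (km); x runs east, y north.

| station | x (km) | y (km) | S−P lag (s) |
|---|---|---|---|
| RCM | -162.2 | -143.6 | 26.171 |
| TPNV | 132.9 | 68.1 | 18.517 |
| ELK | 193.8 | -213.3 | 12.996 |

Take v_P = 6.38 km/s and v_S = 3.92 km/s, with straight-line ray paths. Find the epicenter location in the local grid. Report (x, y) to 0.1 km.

x ≈ 102.6 km, y ≈ -117.7 km

Distance from S−P lag: d = Δt · v_P v_S / (v_P − v_S) = Δt · (6.38·3.92)/(6.38−3.92) ≈ 10.1665·Δt.
So d_RCM = 266.07, d_TPNV = 188.25, d_ELK = 132.12 km.
Circle about each station: (x + 162.2)² + (y + 143.6)² = 266.07²; (x − 132.9)² + (y − 68.1)² = 188.25²; (x − 193.8)² + (y + 213.3)² = 132.12².
Subtracting pairs of circle equations eliminates x²+y² and gives linear equations (the radical axes):
590.2 x + 423.4 y = 10725.40
712.0 x − 139.4 y = 89463.08
Solving the 2×2 system: x ≈ 102.6, y ≈ -117.7 km.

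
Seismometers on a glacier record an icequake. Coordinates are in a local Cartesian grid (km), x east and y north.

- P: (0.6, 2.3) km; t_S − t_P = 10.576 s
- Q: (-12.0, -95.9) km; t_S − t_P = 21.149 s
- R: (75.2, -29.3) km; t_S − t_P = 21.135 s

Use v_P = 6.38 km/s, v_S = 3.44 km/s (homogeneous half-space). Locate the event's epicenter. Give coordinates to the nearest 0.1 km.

Distance from S−P lag: d = Δt · v_P v_S / (v_P − v_S) = Δt · (6.38·3.44)/(6.38−3.44) ≈ 7.4650·Δt.
So d_P = 78.95, d_Q = 157.88, d_R = 157.77 km.
Circle about each station: (x − 0.6)² + (y − 2.3)² = 78.95²; (x + 12.0)² + (y + 95.9)² = 157.88²; (x − 75.2)² + (y + 29.3)² = 157.77².
Subtracting pairs of circle equations eliminates x²+y² and gives linear equations (the radical axes):
-25.2 x − 196.4 y = -9357.83
149.2 x − 63.2 y = -12150.39
Solving the 2×2 system: x ≈ -58.1, y ≈ 55.1 km.

(-58.1, 55.1)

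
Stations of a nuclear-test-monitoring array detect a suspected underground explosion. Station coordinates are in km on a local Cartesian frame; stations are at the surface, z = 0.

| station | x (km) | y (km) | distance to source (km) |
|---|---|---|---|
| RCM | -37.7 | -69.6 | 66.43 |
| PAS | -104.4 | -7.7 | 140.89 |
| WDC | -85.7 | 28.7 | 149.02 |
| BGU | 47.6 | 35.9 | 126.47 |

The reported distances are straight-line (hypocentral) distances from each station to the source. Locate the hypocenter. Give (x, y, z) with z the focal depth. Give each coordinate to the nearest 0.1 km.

Each station gives a sphere (x−x_i)² + (y−y_i)² + z² = d_i² (stations at z=0).
Subtracting the RCM sphere from PAS and WDC: z² cancels, leaving linear equations in x and y:
-133.4 x + 123.8 y = -10743.85
-96.0 x + 196.6 y = -15891.29
Solving: x ≈ 10.103, y ≈ -75.897 km (keep extra digits for the depth step; rounded: 10.1, -75.9).
Then from the RCM sphere: z² = 66.43² − (x + 37.7)² − (y + 69.6)² with x = 10.103, y = -75.897, so z ≈ 45.696 ≈ 45.7 km.

x ≈ 10.1 km, y ≈ -75.9 km, depth ≈ 45.7 km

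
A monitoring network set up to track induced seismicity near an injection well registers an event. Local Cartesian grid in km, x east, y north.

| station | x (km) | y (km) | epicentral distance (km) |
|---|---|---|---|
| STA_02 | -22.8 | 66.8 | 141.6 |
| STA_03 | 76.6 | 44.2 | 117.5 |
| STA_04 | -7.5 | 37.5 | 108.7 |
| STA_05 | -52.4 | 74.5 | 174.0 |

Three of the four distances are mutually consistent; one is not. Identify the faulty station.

STA_05

Solve using three stations at a time. Using STA_02, STA_03, STA_04 (subtract circle equations pairwise → linear system) gives (x, y) ≈ (31.1, -64.2).
Distances from that point to each station vs reported:
  STA_02: calculated 141.7 vs reported 141.6 → residual 0.1 km
  STA_03: calculated 117.6 vs reported 117.5 → residual 0.1 km
  STA_04: calculated 108.8 vs reported 108.7 → residual 0.1 km
  STA_05: calculated 161.9 vs reported 174.0 → residual 12.1 km
STA_02, STA_03, STA_04 are mutually consistent (residuals ≈ 0); STA_05 is off by 12.1 km.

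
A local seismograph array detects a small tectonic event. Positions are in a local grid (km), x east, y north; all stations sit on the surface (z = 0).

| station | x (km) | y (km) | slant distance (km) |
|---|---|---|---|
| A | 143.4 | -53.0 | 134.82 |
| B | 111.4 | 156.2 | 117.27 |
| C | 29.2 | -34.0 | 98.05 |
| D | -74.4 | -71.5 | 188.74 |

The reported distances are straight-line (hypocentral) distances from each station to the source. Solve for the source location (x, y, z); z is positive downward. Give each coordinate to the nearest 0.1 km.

Each station gives a sphere (x−x_i)² + (y−y_i)² + z² = d_i² (stations at z=0).
Subtracting the A sphere from B and C: z² cancels, leaving linear equations in x and y:
-64.0 x + 418.4 y = 17860.02
-228.4 x + 38.0 y = -12801.29
Solving: x ≈ 64.799, y ≈ 52.598 km (keep extra digits for the depth step; rounded: 64.8, 52.6).
Then from the A sphere: z² = 134.82² − (x − 143.4)² − (y + 53.0)² with x = 64.799, y = 52.598, so z ≈ 29.110 ≈ 29.1 km.
Check against D (with the unrounded solution): distance 188.74 ≈ 188.74 km. ✓

x ≈ 64.8 km, y ≈ 52.6 km, depth ≈ 29.1 km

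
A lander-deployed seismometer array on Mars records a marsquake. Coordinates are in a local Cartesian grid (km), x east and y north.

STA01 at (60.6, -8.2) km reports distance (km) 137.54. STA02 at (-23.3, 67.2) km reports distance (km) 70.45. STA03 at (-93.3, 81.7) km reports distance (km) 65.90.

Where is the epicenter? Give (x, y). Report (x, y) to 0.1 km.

(-74.3, 18.6)

Circle about each station: (x − 60.6)² + (y + 8.2)² = 137.54²; (x + 23.3)² + (y − 67.2)² = 70.45²; (x + 93.3)² + (y − 81.7)² = 65.90².
Subtracting pairs of circle equations eliminates x²+y² and gives linear equations (the radical axes):
-167.8 x + 150.8 y = 15273.18
-307.8 x + 179.8 y = 26214.62
Solving the 2×2 system: x ≈ -74.3, y ≈ 18.6 km.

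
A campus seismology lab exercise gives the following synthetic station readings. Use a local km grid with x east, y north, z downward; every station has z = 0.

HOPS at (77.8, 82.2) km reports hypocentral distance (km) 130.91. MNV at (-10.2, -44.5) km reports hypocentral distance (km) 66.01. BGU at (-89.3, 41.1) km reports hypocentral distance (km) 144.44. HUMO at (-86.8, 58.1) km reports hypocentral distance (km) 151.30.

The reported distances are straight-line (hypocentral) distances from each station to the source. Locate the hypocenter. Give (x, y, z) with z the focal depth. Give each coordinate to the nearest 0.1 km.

Each station gives a sphere (x−x_i)² + (y−y_i)² + z² = d_i² (stations at z=0).
Subtracting the HOPS sphere from MNV and BGU: z² cancels, leaving linear equations in x and y:
-176.0 x − 253.4 y = 2054.72
-334.2 x − 82.2 y = -6871.47
Solving: x ≈ 27.202, y ≈ -27.002 km (keep extra digits for the depth step; rounded: 27.2, -27.0).
Then from the HOPS sphere: z² = 130.91² − (x − 77.8)² − (y − 82.2)² with x = 27.202, y = -27.002, so z ≈ 51.499 ≈ 51.5 km.

x ≈ 27.2 km, y ≈ -27.0 km, depth ≈ 51.5 km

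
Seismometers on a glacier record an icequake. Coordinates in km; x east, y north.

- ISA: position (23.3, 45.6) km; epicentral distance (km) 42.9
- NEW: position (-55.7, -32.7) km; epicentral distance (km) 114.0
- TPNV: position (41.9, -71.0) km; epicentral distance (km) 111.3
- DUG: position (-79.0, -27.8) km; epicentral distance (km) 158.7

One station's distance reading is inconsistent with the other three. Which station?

Solve using three stations at a time. Using ISA, TPNV, DUG (subtract circle equations pairwise → linear system) gives (x, y) ≈ (65.5, 37.8).
Distances from that point to each station vs reported:
  ISA: calculated 42.9 vs reported 42.9 → residual 0.0 km
  NEW: calculated 140.2 vs reported 114.0 → residual 26.2 km
  TPNV: calculated 111.3 vs reported 111.3 → residual 0.0 km
  DUG: calculated 158.7 vs reported 158.7 → residual 0.0 km
ISA, TPNV, DUG are mutually consistent (residuals ≈ 0); NEW is off by 26.2 km.

NEW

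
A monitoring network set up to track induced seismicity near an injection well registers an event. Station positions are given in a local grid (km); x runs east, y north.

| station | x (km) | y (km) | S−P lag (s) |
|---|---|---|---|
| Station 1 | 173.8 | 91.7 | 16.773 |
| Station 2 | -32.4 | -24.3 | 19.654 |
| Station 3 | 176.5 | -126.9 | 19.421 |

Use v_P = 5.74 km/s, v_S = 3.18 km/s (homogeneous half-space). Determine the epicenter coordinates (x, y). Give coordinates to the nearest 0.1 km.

Distance from S−P lag: d = Δt · v_P v_S / (v_P − v_S) = Δt · (5.74·3.18)/(5.74−3.18) ≈ 7.1302·Δt.
So d_Station 1 = 119.59, d_Station 2 = 140.14, d_Station 3 = 138.47 km.
Circle about each station: (x − 173.8)² + (y − 91.7)² = 119.59²; (x + 32.4)² + (y + 24.3)² = 140.14²; (x − 176.5)² + (y + 126.9)² = 138.47².
Subtracting the Station 1 equation from the Station 2 and Station 3 equations removes the quadratic terms:
-412.4 x − 232.0 y = -42312.53
5.4 x − 437.2 y = 3768.36
Solving the 2×2 system: x ≈ 106.7, y ≈ -7.3 km.
Check against Station 1 (with the unrounded x, y): √((x − 173.8)²+(y − 91.7)²) = 119.59 ≈ 119.59 km. ✓

(106.7, -7.3)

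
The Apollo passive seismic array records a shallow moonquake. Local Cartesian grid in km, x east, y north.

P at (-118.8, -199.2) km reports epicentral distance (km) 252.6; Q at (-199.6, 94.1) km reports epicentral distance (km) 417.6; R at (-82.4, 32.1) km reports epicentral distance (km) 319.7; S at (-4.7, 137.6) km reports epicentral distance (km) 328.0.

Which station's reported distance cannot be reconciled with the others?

Solve using three stations at a time. Using P, Q, S (subtract circle equations pairwise → linear system) gives (x, y) ≈ (131.0, -161.1).
Distances from that point to each station vs reported:
  P: calculated 252.7 vs reported 252.6 → residual 0.1 km
  Q: calculated 417.7 vs reported 417.6 → residual 0.1 km
  R: calculated 287.9 vs reported 319.7 → residual 31.8 km
  S: calculated 328.1 vs reported 328.0 → residual 0.1 km
P, Q, S are mutually consistent (residuals ≈ 0); R is off by 31.8 km.

R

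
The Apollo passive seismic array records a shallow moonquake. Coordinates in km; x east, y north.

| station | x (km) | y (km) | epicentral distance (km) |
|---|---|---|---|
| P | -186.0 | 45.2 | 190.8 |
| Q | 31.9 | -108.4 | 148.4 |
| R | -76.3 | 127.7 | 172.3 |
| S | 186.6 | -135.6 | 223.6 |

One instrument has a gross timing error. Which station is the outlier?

Q

Solve using three stations at a time. Using P, R, S (subtract circle equations pairwise → linear system) gives (x, y) ≈ (-11.5, -31.9).
Distances from that point to each station vs reported:
  P: calculated 190.8 vs reported 190.8 → residual 0.0 km
  Q: calculated 87.9 vs reported 148.4 → residual 60.5 km
  R: calculated 172.3 vs reported 172.3 → residual 0.0 km
  S: calculated 223.6 vs reported 223.6 → residual 0.0 km
P, R, S are mutually consistent (residuals ≈ 0); Q is off by 60.5 km.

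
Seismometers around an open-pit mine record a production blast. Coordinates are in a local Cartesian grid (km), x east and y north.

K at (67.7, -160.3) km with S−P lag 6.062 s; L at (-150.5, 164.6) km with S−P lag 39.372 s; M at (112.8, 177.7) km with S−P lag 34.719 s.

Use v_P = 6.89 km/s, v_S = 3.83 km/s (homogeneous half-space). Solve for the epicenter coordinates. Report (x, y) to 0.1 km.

(44.0, -113.7)

Distance from S−P lag: d = Δt · v_P v_S / (v_P − v_S) = Δt · (6.89·3.83)/(6.89−3.83) ≈ 8.6238·Δt.
So d_K = 52.28, d_L = 339.53, d_M = 299.41 km.
Circle about each station: (x − 67.7)² + (y + 160.3)² = 52.28²; (x + 150.5)² + (y − 164.6)² = 339.53²; (x − 112.8)² + (y − 177.7)² = 299.41².
Subtracting the K equation from the L and M equations removes the quadratic terms:
-436.4 x + 649.8 y = -93083.39
90.2 x + 676.0 y = -72891.40
Solving the 2×2 system: x ≈ 44.0, y ≈ -113.7 km.
Check against K (with the unrounded x, y): √((x − 67.7)²+(y + 160.3)²) = 52.28 ≈ 52.28 km. ✓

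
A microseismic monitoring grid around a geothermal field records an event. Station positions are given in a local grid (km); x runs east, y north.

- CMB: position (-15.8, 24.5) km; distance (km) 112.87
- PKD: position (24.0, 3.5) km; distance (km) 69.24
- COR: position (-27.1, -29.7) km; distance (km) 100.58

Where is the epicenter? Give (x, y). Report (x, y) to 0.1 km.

(72.1, -46.3)

Circle about each station: (x + 15.8)² + (y − 24.5)² = 112.87²; (x − 24.0)² + (y − 3.5)² = 69.24²; (x + 27.1)² + (y + 29.7)² = 100.58².
Subtracting pairs of circle equations eliminates x²+y² and gives linear equations (the radical axes):
79.6 x − 42.0 y = 7683.82
-22.6 x − 108.4 y = 3389.91
Solving the 2×2 system: x ≈ 72.1, y ≈ -46.3 km.
Check against CMB (with the unrounded x, y): √((x + 15.8)²+(y − 24.5)²) = 112.87 ≈ 112.87 km. ✓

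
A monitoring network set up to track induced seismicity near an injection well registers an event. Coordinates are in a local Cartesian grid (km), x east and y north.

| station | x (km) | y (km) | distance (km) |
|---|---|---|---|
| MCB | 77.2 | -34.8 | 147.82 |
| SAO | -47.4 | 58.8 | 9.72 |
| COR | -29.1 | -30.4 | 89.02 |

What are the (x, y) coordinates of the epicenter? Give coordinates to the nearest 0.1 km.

(-37.7, 58.2)

Circle about each station: (x − 77.2)² + (y + 34.8)² = 147.82²; (x + 47.4)² + (y − 58.8)² = 9.72²; (x + 29.1)² + (y + 30.4)² = 89.02².
Subtracting pairs of circle equations eliminates x²+y² and gives linear equations (the radical axes):
-249.2 x + 187.2 y = 20289.59
-212.6 x + 8.8 y = 8526.28
Solving the 2×2 system: x ≈ -37.7, y ≈ 58.2 km.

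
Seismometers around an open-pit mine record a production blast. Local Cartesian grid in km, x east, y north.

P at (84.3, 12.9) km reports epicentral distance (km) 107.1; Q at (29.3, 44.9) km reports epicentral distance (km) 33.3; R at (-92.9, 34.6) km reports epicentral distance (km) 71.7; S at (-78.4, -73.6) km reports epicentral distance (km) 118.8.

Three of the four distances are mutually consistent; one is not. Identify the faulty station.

Q

Solve using three stations at a time. Using P, R, S (subtract circle equations pairwise → linear system) gives (x, y) ≈ (-21.3, 30.6).
Distances from that point to each station vs reported:
  P: calculated 107.1 vs reported 107.1 → residual 0.0 km
  Q: calculated 52.6 vs reported 33.3 → residual 19.3 km
  R: calculated 71.7 vs reported 71.7 → residual 0.0 km
  S: calculated 118.8 vs reported 118.8 → residual 0.0 km
P, R, S are mutually consistent (residuals ≈ 0); Q is off by 19.3 km.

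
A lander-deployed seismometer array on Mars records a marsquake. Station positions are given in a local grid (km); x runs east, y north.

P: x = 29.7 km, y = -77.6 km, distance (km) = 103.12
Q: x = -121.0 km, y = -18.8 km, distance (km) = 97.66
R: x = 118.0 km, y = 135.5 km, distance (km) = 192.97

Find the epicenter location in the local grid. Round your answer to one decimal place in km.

Circle about each station: (x − 29.7)² + (y + 77.6)² = 103.12²; (x + 121.0)² + (y + 18.8)² = 97.66²; (x − 118.0)² + (y − 135.5)² = 192.97².
Subtracting pairs of circle equations eliminates x²+y² and gives linear equations (the radical axes):
-301.4 x + 117.6 y = 9186.85
176.6 x + 426.2 y = -1223.29
Solving the 2×2 system: x ≈ -27.2, y ≈ 8.4 km.
Check against P (with the unrounded x, y): √((x − 29.7)²+(y + 77.6)²) = 103.12 ≈ 103.12 km. ✓

x ≈ -27.2 km, y ≈ 8.4 km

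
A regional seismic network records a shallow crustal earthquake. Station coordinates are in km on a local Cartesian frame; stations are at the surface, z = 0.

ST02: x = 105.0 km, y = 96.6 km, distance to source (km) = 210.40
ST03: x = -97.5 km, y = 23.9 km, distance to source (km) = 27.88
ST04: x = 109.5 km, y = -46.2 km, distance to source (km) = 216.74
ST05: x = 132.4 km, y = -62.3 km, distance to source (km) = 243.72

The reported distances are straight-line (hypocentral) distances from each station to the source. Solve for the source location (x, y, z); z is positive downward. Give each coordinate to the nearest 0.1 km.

x ≈ -92.2 km, y ≈ 28.4 km, depth ≈ 27.0 km

Each station gives a sphere (x−x_i)² + (y−y_i)² + z² = d_i² (stations at z=0).
Subtracting the ST02 sphere from ST03 and ST04: z² cancels, leaving linear equations in x and y:
-405.0 x − 145.4 y = 33211.77
9.0 x − 285.6 y = -8939.94
Solving: x ≈ -92.199, y ≈ 28.397 km (keep extra digits for the depth step; rounded: -92.2, 28.4).
Then from the ST02 sphere: z² = 210.40² − (x − 105.0)² − (y − 96.6)² with x = -92.199, y = 28.397, so z ≈ 27.001 ≈ 27.0 km.
Check against ST05 (with the unrounded solution): distance 243.72 ≈ 243.72 km. ✓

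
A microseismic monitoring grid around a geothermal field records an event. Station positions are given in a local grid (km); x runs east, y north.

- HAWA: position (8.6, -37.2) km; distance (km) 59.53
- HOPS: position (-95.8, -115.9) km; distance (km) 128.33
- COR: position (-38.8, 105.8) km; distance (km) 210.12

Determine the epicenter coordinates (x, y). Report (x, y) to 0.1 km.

30.4 km east, -92.6 km north

Circle about each station: (x − 8.6)² + (y + 37.2)² = 59.53²; (x + 95.8)² + (y + 115.9)² = 128.33²; (x + 38.8)² + (y − 105.8)² = 210.12².
Subtracting the HAWA equation from the HOPS and COR equations removes the quadratic terms:
-208.8 x − 157.4 y = 8227.88
-94.8 x + 286.0 y = -29365.31
Solving the 2×2 system: x ≈ 30.4, y ≈ -92.6 km.
Check against HAWA (with the unrounded x, y): √((x − 8.6)²+(y + 37.2)²) = 59.53 ≈ 59.53 km. ✓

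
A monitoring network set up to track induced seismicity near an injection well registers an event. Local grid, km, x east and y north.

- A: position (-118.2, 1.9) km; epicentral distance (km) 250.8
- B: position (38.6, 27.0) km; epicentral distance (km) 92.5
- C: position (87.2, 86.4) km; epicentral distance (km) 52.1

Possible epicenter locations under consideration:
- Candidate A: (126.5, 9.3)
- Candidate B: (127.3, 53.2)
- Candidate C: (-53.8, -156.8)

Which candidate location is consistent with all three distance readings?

Candidate B

For each candidate, compare |candidate − station| to the reported distance:
Candidate A: residuals A 6.0, B 2.8, C 34.4 → max 34.4 km
Candidate B: residuals A 0.0, B 0.0, C 0.0 → max 0.0 km
Candidate C: residuals A 79.5, B 113.2, C 229.0 → max 229.0 km
Only Candidate B has all residuals ≈ 0.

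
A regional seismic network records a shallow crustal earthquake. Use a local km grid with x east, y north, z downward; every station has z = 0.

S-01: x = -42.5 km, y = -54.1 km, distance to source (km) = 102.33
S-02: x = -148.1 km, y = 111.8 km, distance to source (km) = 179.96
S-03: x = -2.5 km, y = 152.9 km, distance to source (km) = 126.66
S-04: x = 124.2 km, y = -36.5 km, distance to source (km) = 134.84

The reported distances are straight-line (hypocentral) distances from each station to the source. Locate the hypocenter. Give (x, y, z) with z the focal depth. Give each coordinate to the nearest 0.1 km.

x ≈ 9.8 km, y ≈ 29.7 km, depth ≈ 26.7 km

Each station gives a sphere (x−x_i)² + (y−y_i)² + z² = d_i² (stations at z=0).
Subtracting the S-01 sphere from S-02 and S-03: z² cancels, leaving linear equations in x and y:
-211.2 x + 331.8 y = 7785.62
80.0 x + 414.0 y = 13080.27
Solving: x ≈ 9.798, y ≈ 29.702 km (keep extra digits for the depth step; rounded: 9.8, 29.7).
Then from the S-01 sphere: z² = 102.33² − (x + 42.5)² − (y + 54.1)² with x = 9.798, y = 29.702, so z ≈ 26.713 ≈ 26.7 km.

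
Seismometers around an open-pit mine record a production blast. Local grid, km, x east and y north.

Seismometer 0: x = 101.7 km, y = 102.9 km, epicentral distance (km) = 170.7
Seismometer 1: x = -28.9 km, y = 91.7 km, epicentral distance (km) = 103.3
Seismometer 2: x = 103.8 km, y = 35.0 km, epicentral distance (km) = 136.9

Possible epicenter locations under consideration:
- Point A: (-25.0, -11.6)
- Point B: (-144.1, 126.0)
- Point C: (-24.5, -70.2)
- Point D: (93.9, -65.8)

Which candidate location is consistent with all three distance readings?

For each candidate, compare |candidate − station| to the reported distance:
Point A: residuals Seismometer 0 0.1, Seismometer 1 0.1, Seismometer 2 0.1 → max 0.1 km
Point B: residuals Seismometer 0 76.2, Seismometer 1 16.9, Seismometer 2 127.2 → max 127.2 km
Point C: residuals Seismometer 0 43.5, Seismometer 1 58.7, Seismometer 2 29.0 → max 58.7 km
Point D: residuals Seismometer 0 1.8, Seismometer 1 96.4, Seismometer 2 35.6 → max 96.4 km
Only Point A has all residuals ≈ 0.

Point A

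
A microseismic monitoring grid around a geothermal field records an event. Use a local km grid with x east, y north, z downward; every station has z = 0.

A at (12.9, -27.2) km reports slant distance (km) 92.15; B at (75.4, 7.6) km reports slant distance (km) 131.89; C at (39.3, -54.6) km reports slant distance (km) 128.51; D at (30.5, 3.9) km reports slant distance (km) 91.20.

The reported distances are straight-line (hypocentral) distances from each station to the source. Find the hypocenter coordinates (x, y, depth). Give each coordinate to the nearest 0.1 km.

Each station gives a sphere (x−x_i)² + (y−y_i)² + z² = d_i² (stations at z=0).
Subtracting the A sphere from B and C: z² cancels, leaving linear equations in x and y:
125.0 x + 69.6 y = -4066.68
52.8 x − 54.8 y = -4403.80
Solving: x ≈ -50.296, y ≈ 31.901 km (keep extra digits for the depth step; rounded: -50.3, 31.9).
Then from the A sphere: z² = 92.15² − (x − 12.9)² − (y + 27.2)² with x = -50.296, y = 31.901, so z ≈ 31.701 ≈ 31.7 km.
Check against D (with the unrounded solution): distance 91.20 ≈ 91.20 km. ✓

x ≈ -50.3 km, y ≈ 31.9 km, depth ≈ 31.7 km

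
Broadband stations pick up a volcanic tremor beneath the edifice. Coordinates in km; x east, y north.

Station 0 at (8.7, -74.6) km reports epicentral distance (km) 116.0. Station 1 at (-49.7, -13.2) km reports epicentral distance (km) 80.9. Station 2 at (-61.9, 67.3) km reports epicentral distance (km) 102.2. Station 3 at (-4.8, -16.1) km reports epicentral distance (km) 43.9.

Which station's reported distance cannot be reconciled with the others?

Station 0

Solve using three stations at a time. Using Station 1, Station 2, Station 3 (subtract circle equations pairwise → linear system) gives (x, y) ≈ (26.1, 15.2).
Distances from that point to each station vs reported:
  Station 0: calculated 91.5 vs reported 116.0 → residual 24.5 km
  Station 1: calculated 81.0 vs reported 80.9 → residual 0.1 km
  Station 2: calculated 102.2 vs reported 102.2 → residual 0.0 km
  Station 3: calculated 44.0 vs reported 43.9 → residual 0.1 km
Station 1, Station 2, Station 3 are mutually consistent (residuals ≈ 0); Station 0 is off by 24.5 km.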